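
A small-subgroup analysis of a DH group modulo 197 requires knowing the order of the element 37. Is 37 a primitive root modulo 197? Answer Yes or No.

φ(197) = 197 − 1 = 196 = 2^2 · 7^2.
Test 37^(196/q) mod 197 for each prime factor q of 196:
37^98 ≡ 1 (mod 197)  [q = 2: ≡ 1 ✗]
37^28 ≡ 191 (mod 197)  [q = 7: ≢ 1 ✓]
The check at q = 2 fails, so 37 generates a proper subgroup.

No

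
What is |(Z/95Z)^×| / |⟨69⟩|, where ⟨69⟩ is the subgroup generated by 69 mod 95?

12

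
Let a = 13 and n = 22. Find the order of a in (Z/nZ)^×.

ord(13) | φ(22) = φ(2)·φ(11) = 1·10 = 10 = 2 · 5.
Divisors of 10: 1, 2, 5, 10.
Test each divisor d:
13^1 ≡ 13 (mod 22)
13^2 ≡ 15 (mod 22)
13^5 ≡ 21 (mod 22)
13^10 ≡ 1 (mod 22) ✓
Therefore the multiplicative order of 13 modulo 22 is 10.

10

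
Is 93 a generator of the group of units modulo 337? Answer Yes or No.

Yes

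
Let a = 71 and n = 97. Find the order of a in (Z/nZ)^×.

96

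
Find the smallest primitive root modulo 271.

φ(271) = 271 − 1 = 270 = 2 · 3^3 · 5.
g is a primitive root iff g^(270/q) ≢ 1 (mod 271) for each prime q ∈ {2, 3, 5}.
g = 2: 2^135 ≡ 1 — hits 1, so not a primitive root.
g = 3: 3^135 ≡ 270; 3^90 ≡ 1 — hits 1, so not a primitive root.
g = 4: 4^135 ≡ 1 — hits 1, so not a primitive root.
g = 5: 5^135 ≡ 1 — hits 1, so not a primitive root.
g = 6: 6^135 ≡ 270; 6^90 ≡ 242; 6^54 ≡ 10 — none is 1, so 6 is a primitive root.
Hence the least primitive root of 271 is 6.

6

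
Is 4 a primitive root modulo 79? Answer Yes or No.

No

φ(79) = 79 − 1 = 78 = 2 · 3 · 13.
4 is a primitive root mod 79 iff 4^(φ(79)/q) ≢ 1 for every prime q | φ(79), i.e. q ∈ {2, 3, 13}.
4^39 ≡ 1 (mod 79)  [q = 2: ≡ 1 ✗]
4^26 ≡ 55 (mod 79)  [q = 3: ≢ 1 ✓]
4^6 ≡ 67 (mod 79)  [q = 13: ≢ 1 ✓]
The check at q = 2 fails, so 4 generates a proper subgroup.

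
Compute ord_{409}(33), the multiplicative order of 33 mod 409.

408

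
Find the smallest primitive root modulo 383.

5

φ(383) = 383 − 1 = 382 = 2 · 191.
g is a primitive root iff g^(382/q) ≢ 1 (mod 383) for each prime q ∈ {2, 191}.
g = 2: 2^191 ≡ 1 — hits 1, so not a primitive root.
g = 3: 3^191 ≡ 1 — hits 1, so not a primitive root.
g = 4: 4^191 ≡ 1 — hits 1, so not a primitive root.
g = 5: 5^191 ≡ 382; 5^2 ≡ 25 — none is 1, so 5 is a primitive root.
Hence the least primitive root of 383 is 5.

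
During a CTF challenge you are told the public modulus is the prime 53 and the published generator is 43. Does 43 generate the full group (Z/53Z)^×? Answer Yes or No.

No

φ(53) = 53 − 1 = 52 = 2^2 · 13.
It suffices to check that the order of 43 is not a proper divisor of 52: compute 43^(52/q) for q ∈ {2, 13}.
43^26 ≡ 1 (mod 53)  [q = 2: ≡ 1 ✗]
43^4 ≡ 36 (mod 53)  [q = 13: ≢ 1 ✓]
The check at q = 2 fails, so 43 generates a proper subgroup.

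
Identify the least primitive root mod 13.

φ(13) = 13 − 1 = 12 = 2^2 · 3.
Test candidates g = 2, 3, … against the prime factors q ∈ {2, 3} of φ(13): g is a generator iff g^(12/q) ≢ 1 for every such q.
g = 2: 2^6 ≡ 12; 2^4 ≡ 3 — none is 1, so 2 is a primitive root.
Hence the least primitive root of 13 is 2.

2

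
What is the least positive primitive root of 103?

5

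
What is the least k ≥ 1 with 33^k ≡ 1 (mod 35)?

12

Since 33 ∈ (Z/35Z)^×, its order divides φ(35) = φ(5·7) = (5−1)·(7−1) = 4·6 = 24 = 2^3 · 3.
Divisors of 24: 1, 2, 3, 4, 6, 8, 12, 24.
Compute 33^d (mod 35) for the divisors d until we hit 1:
33^1 ≡ 33
33^2 ≡ 4
33^3 ≡ 27
33^4 ≡ 16
33^6 ≡ 29
33^8 ≡ 11
33^12 ≡ 1
Hence ord(33) = 12.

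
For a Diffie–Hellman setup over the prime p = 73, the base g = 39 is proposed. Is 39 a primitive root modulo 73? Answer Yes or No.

Yes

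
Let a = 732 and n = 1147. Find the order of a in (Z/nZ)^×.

60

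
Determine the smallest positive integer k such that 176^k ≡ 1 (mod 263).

131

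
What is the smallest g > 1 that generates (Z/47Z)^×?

5

φ(47) = 47 − 1 = 46 = 2 · 23.
g is a primitive root iff g^(46/q) ≢ 1 (mod 47) for each prime q ∈ {2, 23}.
g = 2: 2^23 ≡ 1 — hits 1, so not a primitive root.
g = 3: 3^23 ≡ 1 — hits 1, so not a primitive root.
g = 4: 4^23 ≡ 1 — hits 1, so not a primitive root.
g = 5: 5^23 ≡ 46; 5^2 ≡ 25 — none is 1, so 5 is a primitive root.
The smallest primitive root modulo 47 is 5.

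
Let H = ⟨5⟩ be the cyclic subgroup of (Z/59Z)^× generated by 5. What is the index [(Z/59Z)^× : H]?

2

ord(5) | φ(59) = 59 − 1 = 58 = 2 · 29.
Divisors of 58: 1, 2, 29, 58.
Compute 5^d (mod 59) for the divisors d until we hit 1:
5^1 ≡ 5 (mod 59)
5^2 ≡ 25 (mod 59)
5^29 ≡ 1 (mod 59) ✓
The order of 5 is 29, so the subgroup it generates has 29 elements.
Index = |(Z/59Z)^×| / |⟨5⟩| = 58 / 29 = 2.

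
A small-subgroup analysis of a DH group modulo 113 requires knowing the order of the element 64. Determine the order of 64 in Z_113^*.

By Lagrange's theorem, ord_113(64) divides φ(113) = 113 − 1 = 112 = 2^4 · 7.
Divisors of 112: 1, 2, 4, 7, 8, 14, 16, 28, 56, 112.
Test each divisor d:
64^1 ≡ 64 (mod 113)
64^2 ≡ 28 (mod 113)
64^4 ≡ 106 (mod 113)
64^7 ≡ 112 (mod 113)
64^8 ≡ 49 (mod 113)
64^14 ≡ 1 (mod 113) ✓
So ord_113(64) = 14.

14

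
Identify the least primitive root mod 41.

φ(41) = 41 − 1 = 40 = 2^3 · 5.
Test candidates g = 2, 3, … against the prime factors q ∈ {2, 5} of φ(41): g is a generator iff g^(40/q) ≢ 1 for every such q.
g = 2: 2^20 ≡ 1 — hits 1, so not a primitive root.
g = 3: 3^20 ≡ 40; 3^8 ≡ 1 — hits 1, so not a primitive root.
g = 4: 4^20 ≡ 1 — hits 1, so not a primitive root.
g = 5: 5^20 ≡ 1 — hits 1, so not a primitive root.
g = 6: 6^20 ≡ 40; 6^8 ≡ 10 — none is 1, so 6 is a primitive root.
Hence the least primitive root of 41 is 6.

6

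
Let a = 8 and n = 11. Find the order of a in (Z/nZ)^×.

ord(8) | φ(11) = 11 − 1 = 10 = 2 · 5.
Divisors of 10: 1, 2, 5, 10.
Check 8^d mod 11 for each divisor in increasing order:
8^1 ≡ 8
8^2 ≡ 9
8^5 ≡ 10
8^10 ≡ 1
So ord_11(8) = 10.

10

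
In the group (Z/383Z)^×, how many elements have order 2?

φ(383) = 383 − 1 = 382 = 2 · 191.
(Z/383Z)^× is cyclic (|G| = 382); a cyclic group of order m has exactly φ(d) elements of each order d | m, and none otherwise.
2 | 382, and φ(2) = 2 − 1 = 1.

1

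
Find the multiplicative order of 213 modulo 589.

90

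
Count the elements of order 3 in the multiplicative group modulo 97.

φ(97) = 97 − 1 = 96 = 2^5 · 3.
In a cyclic group of order 96, there are φ(d) elements of order d for each divisor d of 96, and zero for non-divisors.
3 | 96, and φ(3) = 3 − 1 = 2.

2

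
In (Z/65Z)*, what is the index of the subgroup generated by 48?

4

ord(48) | φ(65) = φ(5·13) = (5−1)·(13−1) = 4·12 = 48 = 2^4 · 3.
Divisors of 48: 1, 2, 3, 4, 6, 8, 12, 16, 24, 48.
Compute 48^d (mod 65) for the divisors d until we hit 1:
48^1 ≡ 48
48^2 ≡ 29
48^3 ≡ 27
48^4 ≡ 61
48^6 ≡ 14
48^8 ≡ 16
48^12 ≡ 1
So ord_65(48) = 12, hence |⟨48⟩| = 12.
The index is φ(65) / ord(48) = 48 / 12 = 4.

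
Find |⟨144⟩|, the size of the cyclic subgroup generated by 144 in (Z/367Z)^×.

183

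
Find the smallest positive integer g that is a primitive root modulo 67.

2

φ(67) = 67 − 1 = 66 = 2 · 3 · 11.
Test candidates g = 2, 3, … against the prime factors q ∈ {2, 3, 11} of φ(67): g is a generator iff g^(66/q) ≢ 1 for every such q.
g = 2: 2^33 ≡ 66; 2^22 ≡ 37; 2^6 ≡ 64 — none is 1, so 2 is a primitive root.
The smallest primitive root modulo 67 is 2.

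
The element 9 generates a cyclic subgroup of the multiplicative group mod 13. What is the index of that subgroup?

ord(9) | φ(13) = 13 − 1 = 12 = 2^2 · 3.
Divisors of 12: 1, 2, 3, 4, 6, 12.
Compute 9^d (mod 13) for the divisors d until we hit 1:
9^1 ≡ 9 (mod 13)
9^2 ≡ 3 (mod 13)
9^3 ≡ 1 (mod 13) ✓
Thus |⟨9⟩| = ord(9) = 3.
Index = |(Z/13Z)^×| / |⟨9⟩| = 12 / 3 = 4.

4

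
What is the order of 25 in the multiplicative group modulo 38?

By Lagrange's theorem, ord_38(25) divides φ(38) = φ(2)·φ(19) = 1·18 = 18 = 2 · 3^2.
Divisors of 18: 1, 2, 3, 6, 9, 18.
Compute 25^d (mod 38) for the divisors d until we hit 1:
25^1 ≡ 25 (mod 38)
25^2 ≡ 17 (mod 38)
25^3 ≡ 7 (mod 38)
25^6 ≡ 11 (mod 38)
25^9 ≡ 1 (mod 38) ✓
The smallest such exponent is 9, so the order of 25 is 9.

9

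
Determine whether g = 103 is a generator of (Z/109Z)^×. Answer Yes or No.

Yes

φ(109) = 109 − 1 = 108 = 2^2 · 3^3.
It suffices to check that the order of 103 is not a proper divisor of 108: compute 103^(108/q) for q ∈ {2, 3}.
103^54 ≡ 108 (mod 109)  [q = 2: ≢ 1 ✓]
103^36 ≡ 63 (mod 109)  [q = 3: ≢ 1 ✓]
Every test exponent gives a nontrivial residue, hence 103 generates the full group.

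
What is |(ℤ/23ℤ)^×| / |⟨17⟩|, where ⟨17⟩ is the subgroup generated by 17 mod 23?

The order of 17 must divide φ(23) = 23 − 1 = 22 = 2 · 11.
Divisors of 22: 1, 2, 11, 22.
Test each divisor d:
17^1 ≡ 17 (mod 23)
17^2 ≡ 13 (mod 23)
17^11 ≡ 22 (mod 23)
17^22 ≡ 1 (mod 23) ✓
So ord_23(17) = 22, hence |⟨17⟩| = 22.
The index is φ(23) / ord(17) = 22 / 22 = 1.

1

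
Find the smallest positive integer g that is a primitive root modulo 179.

2

φ(179) = 179 − 1 = 178 = 2 · 89.
g is a primitive root iff g^(178/q) ≢ 1 (mod 179) for each prime q ∈ {2, 89}.
g = 2: 2^89 ≡ 178; 2^2 ≡ 4 — none is 1, so 2 is a primitive root.
So 2 is the smallest generator of (Z/179Z)^×.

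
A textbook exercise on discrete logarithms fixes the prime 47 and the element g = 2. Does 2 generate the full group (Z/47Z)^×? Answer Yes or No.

φ(47) = 47 − 1 = 46 = 2 · 23.
2 is a primitive root mod 47 iff 2^(φ(47)/q) ≢ 1 for every prime q | φ(47), i.e. q ∈ {2, 23}.
2^23 ≡ 1 (mod 47)  [q = 2: ≡ 1 ✗]
2^2 ≡ 4 (mod 47)  [q = 23: ≢ 1 ✓]
Since 2^23 ≡ 1, the order of 2 divides 23 < 46, so 2 is not a primitive root.

No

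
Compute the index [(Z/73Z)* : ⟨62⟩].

1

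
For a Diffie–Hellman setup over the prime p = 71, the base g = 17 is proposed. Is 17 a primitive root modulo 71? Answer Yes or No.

φ(71) = 71 − 1 = 70 = 2 · 5 · 7.
17 is a primitive root mod 71 iff 17^(φ(71)/q) ≢ 1 for every prime q | φ(71), i.e. q ∈ {2, 5, 7}.
17^35 ≡ 70 (mod 71)  [q = 2: ≢ 1 ✓]
17^14 ≡ 25 (mod 71)  [q = 5: ≢ 1 ✓]
17^10 ≡ 1 (mod 71)  [q = 7: ≡ 1 ✗]
Since 17^10 ≡ 1, the order of 17 divides 10 < 70, so 17 is not a primitive root.

No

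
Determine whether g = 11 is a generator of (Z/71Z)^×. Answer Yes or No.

φ(71) = 71 − 1 = 70 = 2 · 5 · 7.
11 is a primitive root mod 71 iff 11^(φ(71)/q) ≢ 1 for every prime q | φ(71), i.e. q ∈ {2, 5, 7}.
11^35 ≡ 70 (mod 71)  [q = 2: ≢ 1 ✓]
11^14 ≡ 54 (mod 71)  [q = 5: ≢ 1 ✓]
11^10 ≡ 32 (mod 71)  [q = 7: ≢ 1 ✓]
None equal 1, so ord_71(11) = 70: 11 is a primitive root.

Yes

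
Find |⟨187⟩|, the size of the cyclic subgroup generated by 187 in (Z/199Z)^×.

33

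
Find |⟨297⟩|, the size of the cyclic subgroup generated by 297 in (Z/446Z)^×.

Since 297 ∈ (Z/446Z)^×, its order divides φ(446) = φ(2)·φ(223) = 1·222 = 222 = 2 · 3 · 37.
Divisors of 222: 1, 2, 3, 6, 37, 74, 111, 222.
Test each divisor d:
297^1 ≡ 297 (mod 446)
297^2 ≡ 347 (mod 446)
297^3 ≡ 33 (mod 446)
297^6 ≡ 197 (mod 446)
297^37 ≡ 183 (mod 446)
297^74 ≡ 39 (mod 446)
297^111 ≡ 1 (mod 446) ✓
Therefore the multiplicative order of 297 modulo 446 is 111.

111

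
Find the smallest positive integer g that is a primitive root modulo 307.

φ(307) = 307 − 1 = 306 = 2 · 3^2 · 17.
Test candidates g = 2, 3, … against the prime factors q ∈ {2, 3, 17} of φ(307): g is a generator iff g^(306/q) ≢ 1 for every such q.
g = 2: 2^153 ≡ 306; 2^102 ≡ 1 — hits 1, so not a primitive root.
g = 3: 3^153 ≡ 306; 3^102 ≡ 1 — hits 1, so not a primitive root.
g = 4: 4^153 ≡ 1 — hits 1, so not a primitive root.
g = 5: 5^153 ≡ 306; 5^102 ≡ 289; 5^18 ≡ 81 — none is 1, so 5 is a primitive root.
Hence the least primitive root of 307 is 5.

5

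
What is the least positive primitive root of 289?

3

φ(289) = φ(17^2) = 17·(17−1) = 272 = 2^4 · 17.
Test candidates g = 2, 3, … against the prime factors q ∈ {2, 17} of φ(289): g is a generator iff g^(272/q) ≢ 1 for every such q.
g = 2: 2^136 ≡ 1 — hits 1, so not a primitive root.
g = 3: 3^136 ≡ 288; 3^16 ≡ 171 — none is 1, so 3 is a primitive root.
Hence the least primitive root of 289 is 3.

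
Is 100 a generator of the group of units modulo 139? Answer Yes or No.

No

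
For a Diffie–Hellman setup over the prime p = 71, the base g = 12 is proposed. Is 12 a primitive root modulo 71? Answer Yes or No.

φ(71) = 71 − 1 = 70 = 2 · 5 · 7.
Test 12^(70/q) mod 71 for each prime factor q of 70:
12^35 ≡ 1 (mod 71)  [q = 2: ≡ 1 ✗]
12^14 ≡ 57 (mod 71)  [q = 5: ≢ 1 ✓]
12^10 ≡ 32 (mod 71)  [q = 7: ≢ 1 ✓]
The check at q = 2 fails, so 12 generates a proper subgroup.

No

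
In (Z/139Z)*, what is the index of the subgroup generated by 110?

By Lagrange's theorem, ord_139(110) divides φ(139) = 139 − 1 = 138 = 2 · 3 · 23.
Divisors of 138: 1, 2, 3, 6, 23, 46, 69, 138.
Evaluate successive powers at the divisors of 138:
110^1 ≡ 110 (mod 139)
110^2 ≡ 7 (mod 139)
110^3 ≡ 75 (mod 139)
110^6 ≡ 65 (mod 139)
110^23 ≡ 97 (mod 139)
110^46 ≡ 96 (mod 139)
110^69 ≡ 138 (mod 139)
110^138 ≡ 1 (mod 139) ✓
Thus |⟨110⟩| = ord(110) = 138.
The index is φ(139) / ord(110) = 138 / 138 = 1.

1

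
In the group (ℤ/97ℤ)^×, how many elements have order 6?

φ(97) = 97 − 1 = 96 = 2^5 · 3.
In a cyclic group of order 96, there are φ(d) elements of order d for each divisor d of 96, and zero for non-divisors.
6 = 2 · 3 divides 96, and φ(6) = 2.

2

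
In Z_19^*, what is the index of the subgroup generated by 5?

The order of 5 must divide φ(19) = 19 − 1 = 18 = 2 · 3^2.
Divisors of 18: 1, 2, 3, 6, 9, 18.
Compute 5^d (mod 19) for the divisors d until we hit 1:
5^1 ≡ 5
5^2 ≡ 6
5^3 ≡ 11
5^6 ≡ 7
5^9 ≡ 1
The order of 5 is 9, so the subgroup it generates has 9 elements.
[(Z/19Z)^× : ⟨5⟩] = 18/9 = 2.

2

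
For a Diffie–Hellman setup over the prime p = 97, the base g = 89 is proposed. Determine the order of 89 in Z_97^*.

The order of 89 must divide φ(97) = 97 − 1 = 96 = 2^5 · 3.
Divisors of 96: 1, 2, 3, 4, 6, 8, 12, 16, 24, 32, 48, 96.
Check 89^d mod 97 for each divisor in increasing order:
89^1 ≡ 89 (mod 97)
89^2 ≡ 64 (mod 97)
89^3 ≡ 70 (mod 97)
89^4 ≡ 22 (mod 97)
89^6 ≡ 50 (mod 97)
89^8 ≡ 96 (mod 97)
89^12 ≡ 75 (mod 97)
89^16 ≡ 1 (mod 97) ✓
The smallest such exponent is 16, so the order of 89 is 16.

16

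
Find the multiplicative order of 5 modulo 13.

4

ord(5) | φ(13) = 13 − 1 = 12 = 2^2 · 3.
Divisors of 12: 1, 2, 3, 4, 6, 12.
Test each divisor d:
5^1 ≡ 5
5^2 ≡ 12
5^3 ≡ 8
5^4 ≡ 1
Hence ord(5) = 4.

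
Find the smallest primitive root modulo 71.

φ(71) = 71 − 1 = 70 = 2 · 5 · 7.
g is a primitive root iff g^(70/q) ≢ 1 (mod 71) for each prime q ∈ {2, 5, 7}.
g = 2: 2^35 ≡ 1 — hits 1, so not a primitive root.
g = 3: 3^35 ≡ 1 — hits 1, so not a primitive root.
g = 4: 4^35 ≡ 1 — hits 1, so not a primitive root.
g = 5: 5^35 ≡ 1 — hits 1, so not a primitive root.
g = 6: 6^35 ≡ 1 — hits 1, so not a primitive root.
g = 7: 7^35 ≡ 70; 7^14 ≡ 54; 7^10 ≡ 45 — none is 1, so 7 is a primitive root.
So 7 is the smallest generator of (Z/71Z)^×.

7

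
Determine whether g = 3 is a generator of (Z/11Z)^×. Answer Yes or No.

No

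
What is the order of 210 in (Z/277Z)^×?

The order of 210 must divide φ(277) = 277 − 1 = 276 = 2^2 · 3 · 23.
Divisors of 276: 1, 2, 3, 4, 6, 12, 23, 46, 69, 92, 138, 276.
Check 210^d mod 277 for each divisor in increasing order:
210^1 ≡ 210 (mod 277)
210^2 ≡ 57 (mod 277)
210^3 ≡ 59 (mod 277)
210^4 ≡ 202 (mod 277)
210^6 ≡ 157 (mod 277)
210^12 ≡ 273 (mod 277)
210^23 ≡ 161 (mod 277)
210^46 ≡ 160 (mod 277)
210^69 ≡ 276 (mod 277)
210^92 ≡ 116 (mod 277)
210^138 ≡ 1 (mod 277) ✓
Hence ord(210) = 138.

138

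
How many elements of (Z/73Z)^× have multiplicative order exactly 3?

2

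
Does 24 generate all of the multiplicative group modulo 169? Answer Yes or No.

Yes

φ(169) = φ(13^2) = 13·(13−1) = 156 = 2^2 · 3 · 13.
An element g generates (Z/169Z)^× iff g^(156/q) ≢ 1 (mod 169) for each prime q ∈ {2, 3, 13}.
24^78 ≡ 168 (mod 169)  [q = 2: ≢ 1 ✓]
24^52 ≡ 146 (mod 169)  [q = 3: ≢ 1 ✓]
24^12 ≡ 53 (mod 169)  [q = 13: ≢ 1 ✓]
Every test exponent gives a nontrivial residue, hence 24 generates the full group.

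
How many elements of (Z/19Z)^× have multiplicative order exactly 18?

6

φ(19) = 19 − 1 = 18 = 2 · 3^2.
Since (Z/19Z)^× is cyclic of order 18, the number of elements of order d is φ(d) when d | 18 and 0 otherwise.
18 = 2 · 3^2 divides 18, and φ(18) = 6.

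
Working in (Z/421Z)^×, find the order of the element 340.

210

By Lagrange's theorem, ord_421(340) divides φ(421) = 421 − 1 = 420 = 2^2 · 3 · 5 · 7.
Divisors of 420: 1, 2, 3, 4, 5, 6, 7, 10, 12, 14, 15, 20, 21, 28, 30, 35, 42, 60, 70, 84, 105, 140, 210, 420.
Check 340^d mod 421 for each divisor in increasing order:
340^1 ≡ 340 (mod 421)
340^2 ≡ 246 (mod 421)
340^3 ≡ 282 (mod 421)
340^4 ≡ 313 (mod 421)
340^5 ≡ 328 (mod 421)
340^6 ≡ 376 (mod 421)
340^7 ≡ 277 (mod 421)
340^10 ≡ 229 (mod 421)
340^12 ≡ 341 (mod 421)
340^14 ≡ 107 (mod 421)
340^15 ≡ 174 (mod 421)
340^20 ≡ 237 (mod 421)
340^21 ≡ 169 (mod 421)
340^28 ≡ 82 (mod 421)
340^30 ≡ 385 (mod 421)
340^35 ≡ 401 (mod 421)
340^42 ≡ 354 (mod 421)
340^60 ≡ 33 (mod 421)
340^70 ≡ 400 (mod 421)
340^84 ≡ 279 (mod 421)
340^105 ≡ 420 (mod 421)
340^140 ≡ 20 (mod 421)
340^210 ≡ 1 (mod 421) ✓
The smallest such exponent is 210, so the order of 340 is 210.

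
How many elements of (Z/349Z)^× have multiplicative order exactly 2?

1

φ(349) = 349 − 1 = 348 = 2^2 · 3 · 29.
(Z/349Z)^× is cyclic (|G| = 348); a cyclic group of order m has exactly φ(d) elements of each order d | m, and none otherwise.
2 | 348, and φ(2) = 2 − 1 = 1.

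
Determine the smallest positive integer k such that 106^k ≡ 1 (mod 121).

110

ord(106) | φ(121) = φ(11^2) = 11·(11−1) = 110 = 2 · 5 · 11.
Divisors of 110: 1, 2, 5, 10, 11, 22, 55, 110.
Compute 106^d (mod 121) for the divisors d until we hit 1:
106^1 ≡ 106 (mod 121)
106^2 ≡ 104 (mod 121)
106^5 ≡ 21 (mod 121)
106^10 ≡ 78 (mod 121)
106^11 ≡ 40 (mod 121)
106^22 ≡ 27 (mod 121)
106^55 ≡ 120 (mod 121)
106^110 ≡ 1 (mod 121) ✓
The smallest such exponent is 110, so the order of 106 is 110.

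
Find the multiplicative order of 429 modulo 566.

By Lagrange's theorem, ord_566(429) divides φ(566) = φ(2)·φ(283) = 1·282 = 282 = 2 · 3 · 47.
Divisors of 282: 1, 2, 3, 6, 47, 94, 141, 282.
Compute 429^d (mod 566) for the divisors d until we hit 1:
429^1 ≡ 429 (mod 566)
429^2 ≡ 91 (mod 566)
429^3 ≡ 551 (mod 566)
429^6 ≡ 225 (mod 566)
429^47 ≡ 45 (mod 566)
429^94 ≡ 327 (mod 566)
429^141 ≡ 565 (mod 566)
429^282 ≡ 1 (mod 566) ✓
Therefore the multiplicative order of 429 modulo 566 is 282.

282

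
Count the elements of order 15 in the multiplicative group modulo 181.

8

φ(181) = 181 − 1 = 180 = 2^2 · 3^2 · 5.
Since (Z/181Z)^× is cyclic of order 180, the number of elements of order d is φ(d) when d | 180 and 0 otherwise.
15 = 3 · 5 divides 180, and φ(15) = 8.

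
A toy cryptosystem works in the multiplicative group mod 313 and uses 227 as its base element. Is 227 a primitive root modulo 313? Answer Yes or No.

φ(313) = 313 − 1 = 312 = 2^3 · 3 · 13.
227 is a primitive root mod 313 iff 227^(φ(313)/q) ≢ 1 for every prime q | φ(313), i.e. q ∈ {2, 3, 13}.
227^156 ≡ 312 (mod 313)  [q = 2: ≢ 1 ✓]
227^104 ≡ 98 (mod 313)  [q = 3: ≢ 1 ✓]
227^24 ≡ 103 (mod 313)  [q = 13: ≢ 1 ✓]
Every test exponent gives a nontrivial residue, hence 227 generates the full group.

Yes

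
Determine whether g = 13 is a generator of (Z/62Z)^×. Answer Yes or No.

φ(62) = φ(2)·φ(31) = 1·30 = 30 = 2 · 3 · 5.
13 is a primitive root mod 62 iff 13^(φ(62)/q) ≢ 1 for every prime q | φ(62), i.e. q ∈ {2, 3, 5}.
13^15 ≡ 61 (mod 62)  [q = 2: ≢ 1 ✓]
13^10 ≡ 5 (mod 62)  [q = 3: ≢ 1 ✓]
13^6 ≡ 47 (mod 62)  [q = 5: ≢ 1 ✓]
None equal 1, so ord_62(13) = 30: 13 is a primitive root.

Yes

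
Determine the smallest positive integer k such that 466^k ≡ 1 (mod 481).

By Lagrange's theorem, ord_481(466) divides φ(481) = φ(13·37) = (13−1)·(37−1) = 12·36 = 432 = 2^4 · 3^3.
Divisors of 432: 1, 2, 3, 4, 6, 8, 9, 12, 16, 18, 24, 27, 36, 48, 54, 72, 108, 144, 216, 432.
Check 466^d mod 481 for each divisor in increasing order:
466^1 ≡ 466 (mod 481)
466^2 ≡ 225 (mod 481)
466^3 ≡ 473 (mod 481)
466^4 ≡ 120 (mod 481)
466^6 ≡ 64 (mod 481)
466^8 ≡ 451 (mod 481)
466^9 ≡ 450 (mod 481)
466^12 ≡ 248 (mod 481)
466^16 ≡ 419 (mod 481)
466^18 ≡ 480 (mod 481)
466^24 ≡ 417 (mod 481)
466^27 ≡ 31 (mod 481)
466^36 ≡ 1 (mod 481) ✓
Therefore the multiplicative order of 466 modulo 481 is 36.

36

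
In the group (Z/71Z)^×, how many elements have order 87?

φ(71) = 71 − 1 = 70 = 2 · 5 · 7.
Since (Z/71Z)^× is cyclic of order 70, the number of elements of order d is φ(d) when d | 70 and 0 otherwise.
Since 87 ∤ 70, the count is 0.

0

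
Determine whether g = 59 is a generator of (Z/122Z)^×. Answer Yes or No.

Yes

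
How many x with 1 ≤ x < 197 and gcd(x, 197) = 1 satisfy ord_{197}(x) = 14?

6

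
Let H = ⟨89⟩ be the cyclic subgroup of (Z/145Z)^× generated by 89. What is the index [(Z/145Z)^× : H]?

4

The order of 89 must divide φ(145) = φ(5·29) = (5−1)·(29−1) = 4·28 = 112 = 2^4 · 7.
Divisors of 112: 1, 2, 4, 7, 8, 14, 16, 28, 56, 112.
Evaluate successive powers at the divisors of 112:
89^1 ≡ 89 (mod 145)
89^2 ≡ 91 (mod 145)
89^4 ≡ 16 (mod 145)
89^7 ≡ 99 (mod 145)
89^8 ≡ 111 (mod 145)
89^14 ≡ 86 (mod 145)
89^16 ≡ 141 (mod 145)
89^28 ≡ 1 (mod 145) ✓
The order of 89 is 28, so the subgroup it generates has 28 elements.
Index = |(Z/145Z)^×| / |⟨89⟩| = 112 / 28 = 4.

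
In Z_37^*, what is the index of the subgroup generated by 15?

1

ord(15) | φ(37) = 37 − 1 = 36 = 2^2 · 3^2.
Divisors of 36: 1, 2, 3, 4, 6, 9, 12, 18, 36.
Check 15^d mod 37 for each divisor in increasing order:
15^1 ≡ 15 (mod 37)
15^2 ≡ 3 (mod 37)
15^3 ≡ 8 (mod 37)
15^4 ≡ 9 (mod 37)
15^6 ≡ 27 (mod 37)
15^9 ≡ 31 (mod 37)
15^12 ≡ 26 (mod 37)
15^18 ≡ 36 (mod 37)
15^36 ≡ 1 (mod 37) ✓
The order of 15 is 36, so the subgroup it generates has 36 elements.
The index is φ(37) / ord(15) = 36 / 36 = 1.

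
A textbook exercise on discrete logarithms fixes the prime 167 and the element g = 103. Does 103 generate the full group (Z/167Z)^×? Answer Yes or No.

Yes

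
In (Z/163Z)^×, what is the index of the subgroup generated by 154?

1

Since 154 ∈ (Z/163Z)^×, its order divides φ(163) = 163 − 1 = 162 = 2 · 3^4.
Divisors of 162: 1, 2, 3, 6, 9, 18, 27, 54, 81, 162.
Test each divisor d:
154^1 ≡ 154 (mod 163)
154^2 ≡ 81 (mod 163)
154^3 ≡ 86 (mod 163)
154^6 ≡ 61 (mod 163)
154^9 ≡ 30 (mod 163)
154^18 ≡ 85 (mod 163)
154^27 ≡ 105 (mod 163)
154^54 ≡ 104 (mod 163)
154^81 ≡ 162 (mod 163)
154^162 ≡ 1 (mod 163) ✓
Thus |⟨154⟩| = ord(154) = 162.
The index is φ(163) / ord(154) = 162 / 162 = 1.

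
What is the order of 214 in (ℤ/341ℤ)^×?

15

By Lagrange's theorem, ord_341(214) divides φ(341) = φ(11·31) = (11−1)·(31−1) = 10·30 = 300 = 2^2 · 3 · 5^2.
Divisors of 300: 1, 2, 3, 4, 5, 6, 10, 12, 15, 20, 25, 30, 50, 60, 75, 100, 150, 300.
Compute 214^d (mod 341) for the divisors d until we hit 1:
214^1 ≡ 214 (mod 341)
214^2 ≡ 102 (mod 341)
214^3 ≡ 4 (mod 341)
214^4 ≡ 174 (mod 341)
214^5 ≡ 67 (mod 341)
214^6 ≡ 16 (mod 341)
214^10 ≡ 56 (mod 341)
214^12 ≡ 256 (mod 341)
214^15 ≡ 1 (mod 341) ✓
Therefore the multiplicative order of 214 modulo 341 is 15.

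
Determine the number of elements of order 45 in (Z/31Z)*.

0

φ(31) = 31 − 1 = 30 = 2 · 3 · 5.
(Z/31Z)^× is cyclic (|G| = 30); a cyclic group of order m has exactly φ(d) elements of each order d | m, and none otherwise.
Since 45 ∤ 30, the count is 0.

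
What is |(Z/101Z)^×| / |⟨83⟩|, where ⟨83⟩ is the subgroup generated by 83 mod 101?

The order of 83 must divide φ(101) = 101 − 1 = 100 = 2^2 · 5^2.
Divisors of 100: 1, 2, 4, 5, 10, 20, 25, 50, 100.
Compute 83^d (mod 101) for the divisors d until we hit 1:
83^1 ≡ 83 (mod 101)
83^2 ≡ 21 (mod 101)
83^4 ≡ 37 (mod 101)
83^5 ≡ 41 (mod 101)
83^10 ≡ 65 (mod 101)
83^20 ≡ 84 (mod 101)
83^25 ≡ 10 (mod 101)
83^50 ≡ 100 (mod 101)
83^100 ≡ 1 (mod 101) ✓
So ord_101(83) = 100, hence |⟨83⟩| = 100.
The index is φ(101) / ord(83) = 100 / 100 = 1.

1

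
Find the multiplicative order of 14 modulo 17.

ord(14) | φ(17) = 17 − 1 = 16 = 2^4.
Divisors of 16: 1, 2, 4, 8, 16.
Test each divisor d:
14^1 ≡ 14 (mod 17)
14^2 ≡ 9 (mod 17)
14^4 ≡ 13 (mod 17)
14^8 ≡ 16 (mod 17)
14^16 ≡ 1 (mod 17) ✓
Therefore the multiplicative order of 14 modulo 17 is 16.

16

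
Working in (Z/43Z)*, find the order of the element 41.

7

ord(41) | φ(43) = 43 − 1 = 42 = 2 · 3 · 7.
Divisors of 42: 1, 2, 3, 6, 7, 14, 21, 42.
Compute 41^d (mod 43) for the divisors d until we hit 1:
41^1 ≡ 41
41^2 ≡ 4
41^3 ≡ 35
41^6 ≡ 21
41^7 ≡ 1
The smallest such exponent is 7, so the order of 41 is 7.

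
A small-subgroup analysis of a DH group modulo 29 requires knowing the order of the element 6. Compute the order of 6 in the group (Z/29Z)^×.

14

ord(6) | φ(29) = 29 − 1 = 28 = 2^2 · 7.
Divisors of 28: 1, 2, 4, 7, 14, 28.
Check 6^d mod 29 for each divisor in increasing order:
6^1 ≡ 6
6^2 ≡ 7
6^4 ≡ 20
6^7 ≡ 28
6^14 ≡ 1
The smallest such exponent is 14, so the order of 6 is 14.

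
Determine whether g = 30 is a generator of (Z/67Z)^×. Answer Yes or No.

φ(67) = 67 − 1 = 66 = 2 · 3 · 11.
Test 30^(66/q) mod 67 for each prime factor q of 66:
30^33 ≡ 66 (mod 67)  [q = 2: ≢ 1 ✓]
30^22 ≡ 37 (mod 67)  [q = 3: ≢ 1 ✓]
30^6 ≡ 1 (mod 67)  [q = 11: ≡ 1 ✗]
30^6 ≡ 1 shows ord(30) | 6, strictly less than φ(67); not a primitive root.

No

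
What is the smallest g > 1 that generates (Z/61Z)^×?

φ(61) = 61 − 1 = 60 = 2^2 · 3 · 5.
g is a primitive root iff g^(60/q) ≢ 1 (mod 61) for each prime q ∈ {2, 3, 5}.
g = 2: 2^30 ≡ 60; 2^20 ≡ 47; 2^12 ≡ 9 — none is 1, so 2 is a primitive root.
So 2 is the smallest generator of (Z/61Z)^×.

2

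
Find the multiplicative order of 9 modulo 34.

By Lagrange's theorem, ord_34(9) divides φ(34) = φ(2)·φ(17) = 1·16 = 16 = 2^4.
Divisors of 16: 1, 2, 4, 8, 16.
Compute 9^d (mod 34) for the divisors d until we hit 1:
9^1 ≡ 9
9^2 ≡ 13
9^4 ≡ 33
9^8 ≡ 1
So ord_34(9) = 8.

8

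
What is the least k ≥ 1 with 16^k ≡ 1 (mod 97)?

The order of 16 must divide φ(97) = 97 − 1 = 96 = 2^5 · 3.
Divisors of 96: 1, 2, 3, 4, 6, 8, 12, 16, 24, 32, 48, 96.
Compute 16^d (mod 97) for the divisors d until we hit 1:
16^1 ≡ 16 (mod 97)
16^2 ≡ 62 (mod 97)
16^3 ≡ 22 (mod 97)
16^4 ≡ 61 (mod 97)
16^6 ≡ 96 (mod 97)
16^8 ≡ 35 (mod 97)
16^12 ≡ 1 (mod 97) ✓
The smallest such exponent is 12, so the order of 16 is 12.

12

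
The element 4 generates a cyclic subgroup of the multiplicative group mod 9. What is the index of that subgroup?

The order of 4 must divide φ(9) = φ(3^2) = 3·(3−1) = 6 = 2 · 3.
Divisors of 6: 1, 2, 3, 6.
Test each divisor d:
4^1 ≡ 4
4^2 ≡ 7
4^3 ≡ 1
So ord_9(4) = 3, hence |⟨4⟩| = 3.
[(Z/9Z)^× : ⟨4⟩] = 6/3 = 2.

2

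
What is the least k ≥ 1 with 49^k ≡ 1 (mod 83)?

The order of 49 must divide φ(83) = 83 − 1 = 82 = 2 · 41.
Divisors of 82: 1, 2, 41, 82.
Test each divisor d:
49^1 ≡ 49
49^2 ≡ 77
49^41 ≡ 1
So ord_83(49) = 41.

41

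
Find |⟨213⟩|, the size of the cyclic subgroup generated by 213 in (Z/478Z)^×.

119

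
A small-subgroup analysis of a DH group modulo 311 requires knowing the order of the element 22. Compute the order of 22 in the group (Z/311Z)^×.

310

Since 22 ∈ (Z/311Z)^×, its order divides φ(311) = 311 − 1 = 310 = 2 · 5 · 31.
Divisors of 310: 1, 2, 5, 10, 31, 62, 155, 310.
Check 22^d mod 311 for each divisor in increasing order:
22^1 ≡ 22
22^2 ≡ 173
22^5 ≡ 51
22^10 ≡ 113
22^31 ≡ 275
22^62 ≡ 52
22^155 ≡ 310
22^310 ≡ 1
Hence ord(22) = 310.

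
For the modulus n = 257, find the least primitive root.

φ(257) = 257 − 1 = 256 = 2^8.
Test candidates g = 2, 3, … against the prime factors q ∈ {2} of φ(257): g is a generator iff g^(256/q) ≢ 1 for every such q.
g = 2: 2^128 ≡ 1 — hits 1, so not a primitive root.
g = 3: 3^128 ≡ 256 — none is 1, so 3 is a primitive root.
The smallest primitive root modulo 257 is 3.

3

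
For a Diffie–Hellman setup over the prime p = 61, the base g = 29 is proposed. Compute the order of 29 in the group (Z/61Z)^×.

Since 29 ∈ (Z/61Z)^×, its order divides φ(61) = 61 − 1 = 60 = 2^2 · 3 · 5.
Divisors of 60: 1, 2, 3, 4, 5, 6, 10, 12, 15, 20, 30, 60.
Test each divisor d:
29^1 ≡ 29
29^2 ≡ 48
29^3 ≡ 50
29^4 ≡ 47
29^5 ≡ 21
29^6 ≡ 60
29^10 ≡ 14
29^12 ≡ 1
Therefore the multiplicative order of 29 modulo 61 is 12.

12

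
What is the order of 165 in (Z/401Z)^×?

ord(165) | φ(401) = 401 − 1 = 400 = 2^4 · 5^2.
Divisors of 400: 1, 2, 4, 5, 8, 10, 16, 20, 25, 40, 50, 80, 100, 200, 400.
Test each divisor d:
165^1 ≡ 165
165^2 ≡ 358
165^4 ≡ 245
165^5 ≡ 325
165^8 ≡ 276
165^10 ≡ 162
165^16 ≡ 387
165^20 ≡ 179
165^25 ≡ 30
165^40 ≡ 362
165^50 ≡ 98
165^80 ≡ 318
165^100 ≡ 381
165^200 ≡ 400
165^400 ≡ 1
So ord_401(165) = 400.

400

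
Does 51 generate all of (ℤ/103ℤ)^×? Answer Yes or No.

φ(103) = 103 − 1 = 102 = 2 · 3 · 17.
51 is a primitive root mod 103 iff 51^(φ(103)/q) ≢ 1 for every prime q | φ(103), i.e. q ∈ {2, 3, 17}.
51^51 ≡ 102 (mod 103)  [q = 2: ≢ 1 ✓]
51^34 ≡ 56 (mod 103)  [q = 3: ≢ 1 ✓]
51^6 ≡ 66 (mod 103)  [q = 17: ≢ 1 ✓]
None equal 1, so ord_103(51) = 102: 51 is a primitive root.

Yes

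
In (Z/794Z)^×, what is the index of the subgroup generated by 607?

1

Since 607 ∈ (Z/794Z)^×, its order divides φ(794) = φ(2)·φ(397) = 1·396 = 396 = 2^2 · 3^2 · 11.
Divisors of 396: 1, 2, 3, 4, 6, 9, 11, 12, 18, 22, 33, 36, 44, 66, 99, 132, 198, 396.
Evaluate successive powers at the divisors of 396:
607^1 ≡ 607
607^2 ≡ 33
607^3 ≡ 181
607^4 ≡ 295
607^6 ≡ 207
607^9 ≡ 149
607^11 ≡ 153
607^12 ≡ 767
607^18 ≡ 763
607^22 ≡ 383
607^33 ≡ 637
607^36 ≡ 167
607^44 ≡ 593
607^66 ≡ 35
607^99 ≡ 63
607^132 ≡ 431
607^198 ≡ 793
607^396 ≡ 1
So ord_794(607) = 396, hence |⟨607⟩| = 396.
[(Z/794Z)^× : ⟨607⟩] = 396/396 = 1.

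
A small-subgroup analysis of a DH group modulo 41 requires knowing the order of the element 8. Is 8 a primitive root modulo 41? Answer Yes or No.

No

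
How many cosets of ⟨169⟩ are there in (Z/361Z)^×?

2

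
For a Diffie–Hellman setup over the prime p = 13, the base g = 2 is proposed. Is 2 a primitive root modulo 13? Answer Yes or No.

φ(13) = 13 − 1 = 12 = 2^2 · 3.
It suffices to check that the order of 2 is not a proper divisor of 12: compute 2^(12/q) for q ∈ {2, 3}.
2^6 ≡ 12 (mod 13)  [q = 2: ≢ 1 ✓]
2^4 ≡ 3 (mod 13)  [q = 3: ≢ 1 ✓]
None equal 1, so ord_13(2) = 12: 2 is a primitive root.

Yes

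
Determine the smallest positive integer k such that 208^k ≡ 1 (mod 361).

38

ord(208) | φ(361) = φ(19^2) = 19·(19−1) = 342 = 2 · 3^2 · 19.
Divisors of 342: 1, 2, 3, 6, 9, 18, 19, 38, 57, 114, 171, 342.
Compute 208^d (mod 361) for the divisors d until we hit 1:
208^1 ≡ 208 (mod 361)
208^2 ≡ 305 (mod 361)
208^3 ≡ 265 (mod 361)
208^6 ≡ 191 (mod 361)
208^9 ≡ 75 (mod 361)
208^18 ≡ 210 (mod 361)
208^19 ≡ 360 (mod 361)
208^38 ≡ 1 (mod 361) ✓
The smallest such exponent is 38, so the order of 208 is 38.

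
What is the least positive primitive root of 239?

7

φ(239) = 239 − 1 = 238 = 2 · 7 · 17.
g is a primitive root iff g^(238/q) ≢ 1 (mod 239) for each prime q ∈ {2, 7, 17}.
g = 2: 2^119 ≡ 1 — hits 1, so not a primitive root.
g = 3: 3^119 ≡ 1 — hits 1, so not a primitive root.
g = 4: 4^119 ≡ 1 — hits 1, so not a primitive root.
g = 5: 5^119 ≡ 1 — hits 1, so not a primitive root.
g = 6: 6^119 ≡ 1 — hits 1, so not a primitive root.
g = 7: 7^119 ≡ 238; 7^34 ≡ 24; 7^14 ≡ 211 — none is 1, so 7 is a primitive root.
So 7 is the smallest generator of (Z/239Z)^×.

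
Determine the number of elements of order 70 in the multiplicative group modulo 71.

24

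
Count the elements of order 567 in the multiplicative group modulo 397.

0

φ(397) = 397 − 1 = 396 = 2^2 · 3^2 · 11.
Since (Z/397Z)^× is cyclic of order 396, the number of elements of order d is φ(d) when d | 396 and 0 otherwise.
567 does not divide 396, so no element of (Z/397Z)^× has order 567.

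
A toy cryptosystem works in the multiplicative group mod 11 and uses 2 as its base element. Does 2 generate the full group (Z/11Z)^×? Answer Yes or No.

φ(11) = 11 − 1 = 10 = 2 · 5.
It suffices to check that the order of 2 is not a proper divisor of 10: compute 2^(10/q) for q ∈ {2, 5}.
2^5 ≡ 10 (mod 11)  [q = 2: ≢ 1 ✓]
2^2 ≡ 4 (mod 11)  [q = 5: ≢ 1 ✓]
All checks pass, so 2 has order 10 and is a primitive root modulo 11.

Yes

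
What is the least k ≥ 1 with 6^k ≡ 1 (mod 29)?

14

Since 6 ∈ (Z/29Z)^×, its order divides φ(29) = 29 − 1 = 28 = 2^2 · 7.
Divisors of 28: 1, 2, 4, 7, 14, 28.
Test each divisor d:
6^1 ≡ 6 (mod 29)
6^2 ≡ 7 (mod 29)
6^4 ≡ 20 (mod 29)
6^7 ≡ 28 (mod 29)
6^14 ≡ 1 (mod 29) ✓
Hence ord(6) = 14.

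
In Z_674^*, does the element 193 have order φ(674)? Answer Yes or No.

φ(674) = φ(2)·φ(337) = 1·336 = 336 = 2^4 · 3 · 7.
193 is a primitive root mod 674 iff 193^(φ(674)/q) ≢ 1 for every prime q | φ(674), i.e. q ∈ {2, 3, 7}.
193^168 ≡ 1 (mod 674)  [q = 2: ≡ 1 ✗]
193^112 ≡ 545 (mod 674)  [q = 3: ≢ 1 ✓]
193^48 ≡ 401 (mod 674)  [q = 7: ≢ 1 ✓]
Since 193^168 ≡ 1, the order of 193 divides 168 < 336, so 193 is not a primitive root.

No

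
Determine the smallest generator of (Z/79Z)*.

3

φ(79) = 79 − 1 = 78 = 2 · 3 · 13.
Test candidates g = 2, 3, … against the prime factors q ∈ {2, 3, 13} of φ(79): g is a generator iff g^(78/q) ≢ 1 for every such q.
g = 2: 2^39 ≡ 1 — hits 1, so not a primitive root.
g = 3: 3^39 ≡ 78; 3^26 ≡ 23; 3^6 ≡ 18 — none is 1, so 3 is a primitive root.
The smallest primitive root modulo 79 is 3.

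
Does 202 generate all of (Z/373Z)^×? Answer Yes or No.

Yes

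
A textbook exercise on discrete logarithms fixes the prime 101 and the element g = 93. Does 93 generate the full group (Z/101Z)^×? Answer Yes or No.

φ(101) = 101 − 1 = 100 = 2^2 · 5^2.
93 is a primitive root mod 101 iff 93^(φ(101)/q) ≢ 1 for every prime q | φ(101), i.e. q ∈ {2, 5}.
93^50 ≡ 100 (mod 101)  [q = 2: ≢ 1 ✓]
93^20 ≡ 87 (mod 101)  [q = 5: ≢ 1 ✓]
None equal 1, so ord_101(93) = 100: 93 is a primitive root.

Yes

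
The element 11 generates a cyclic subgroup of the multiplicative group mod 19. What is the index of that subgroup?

The order of 11 must divide φ(19) = 19 − 1 = 18 = 2 · 3^2.
Divisors of 18: 1, 2, 3, 6, 9, 18.
Check 11^d mod 19 for each divisor in increasing order:
11^1 ≡ 11
11^2 ≡ 7
11^3 ≡ 1
So ord_19(11) = 3, hence |⟨11⟩| = 3.
[(Z/19Z)^× : ⟨11⟩] = 18/3 = 6.

6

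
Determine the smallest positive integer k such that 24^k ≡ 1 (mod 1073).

The order of 24 must divide φ(1073) = φ(29·37) = (29−1)·(37−1) = 28·36 = 1008 = 2^4 · 3^2 · 7.
Divisors of 1008: 1, 2, 3, 4, 6, 7, 8, 9, 12, 14, 16, 18, 21, 24, 28, 36, 42, 48, 56, 63, 72, 84, 112, 126, 144, 168, 252, 336, 504, 1008.
Compute 24^d (mod 1073) for the divisors d until we hit 1:
24^1 ≡ 24 (mod 1073)
24^2 ≡ 576 (mod 1073)
24^3 ≡ 948 (mod 1073)
24^4 ≡ 219 (mod 1073)
24^6 ≡ 603 (mod 1073)
24^7 ≡ 523 (mod 1073)
24^8 ≡ 749 (mod 1073)
24^9 ≡ 808 (mod 1073)
24^12 ≡ 935 (mod 1073)
24^14 ≡ 987 (mod 1073)
24^16 ≡ 895 (mod 1073)
24^18 ≡ 480 (mod 1073)
24^21 ≡ 88 (mod 1073)
24^24 ≡ 803 (mod 1073)
24^28 ≡ 958 (mod 1073)
24^36 ≡ 778 (mod 1073)
24^42 ≡ 233 (mod 1073)
24^48 ≡ 1009 (mod 1073)
24^56 ≡ 349 (mod 1073)
24^63 ≡ 117 (mod 1073)
24^72 ≡ 112 (mod 1073)
24^84 ≡ 639 (mod 1073)
24^112 ≡ 552 (mod 1073)
24^126 ≡ 813 (mod 1073)
24^144 ≡ 741 (mod 1073)
24^168 ≡ 581 (mod 1073)
24^252 ≡ 1 (mod 1073) ✓
Hence ord(24) = 252.

252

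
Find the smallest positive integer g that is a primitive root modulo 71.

7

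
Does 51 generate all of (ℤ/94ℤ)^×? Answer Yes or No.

No

φ(94) = φ(2)·φ(47) = 1·46 = 46 = 2 · 23.
51 is a primitive root mod 94 iff 51^(φ(94)/q) ≢ 1 for every prime q | φ(94), i.e. q ∈ {2, 23}.
51^23 ≡ 1 (mod 94)  [q = 2: ≡ 1 ✗]
51^2 ≡ 63 (mod 94)  [q = 23: ≢ 1 ✓]
51^23 ≡ 1 shows ord(51) | 23, strictly less than φ(94); not a primitive root.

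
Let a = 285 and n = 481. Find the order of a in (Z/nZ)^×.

By Lagrange's theorem, ord_481(285) divides φ(481) = φ(13·37) = (13−1)·(37−1) = 12·36 = 432 = 2^4 · 3^3.
Divisors of 432: 1, 2, 3, 4, 6, 8, 9, 12, 16, 18, 24, 27, 36, 48, 54, 72, 108, 144, 216, 432.
Test each divisor d:
285^1 ≡ 285
285^2 ≡ 417
285^3 ≡ 38
285^4 ≡ 248
285^6 ≡ 1
So ord_481(285) = 6.

6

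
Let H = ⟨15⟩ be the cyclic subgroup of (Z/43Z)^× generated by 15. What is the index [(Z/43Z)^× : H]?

2

Since 15 ∈ (Z/43Z)^×, its order divides φ(43) = 43 − 1 = 42 = 2 · 3 · 7.
Divisors of 42: 1, 2, 3, 6, 7, 14, 21, 42.
Check 15^d mod 43 for each divisor in increasing order:
15^1 ≡ 15 (mod 43)
15^2 ≡ 10 (mod 43)
15^3 ≡ 21 (mod 43)
15^6 ≡ 11 (mod 43)
15^7 ≡ 36 (mod 43)
15^14 ≡ 6 (mod 43)
15^21 ≡ 1 (mod 43) ✓
Thus |⟨15⟩| = ord(15) = 21.
Index = |(Z/43Z)^×| / |⟨15⟩| = 42 / 21 = 2.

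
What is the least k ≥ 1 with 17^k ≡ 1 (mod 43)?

21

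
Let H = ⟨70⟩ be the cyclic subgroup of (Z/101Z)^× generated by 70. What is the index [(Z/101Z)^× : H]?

2

The order of 70 must divide φ(101) = 101 − 1 = 100 = 2^2 · 5^2.
Divisors of 100: 1, 2, 4, 5, 10, 20, 25, 50, 100.
Evaluate successive powers at the divisors of 100:
70^1 ≡ 70
70^2 ≡ 52
70^4 ≡ 78
70^5 ≡ 6
70^10 ≡ 36
70^20 ≡ 84
70^25 ≡ 100
70^50 ≡ 1
Thus |⟨70⟩| = ord(70) = 50.
The index is φ(101) / ord(70) = 100 / 50 = 2.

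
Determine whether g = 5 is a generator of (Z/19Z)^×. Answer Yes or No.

φ(19) = 19 − 1 = 18 = 2 · 3^2.
5 is a primitive root mod 19 iff 5^(φ(19)/q) ≢ 1 for every prime q | φ(19), i.e. q ∈ {2, 3}.
5^9 ≡ 1 (mod 19)  [q = 2: ≡ 1 ✗]
5^6 ≡ 7 (mod 19)  [q = 3: ≢ 1 ✓]
The check at q = 2 fails, so 5 generates a proper subgroup.

No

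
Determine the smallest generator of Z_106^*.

3

φ(106) = φ(2)·φ(53) = 1·52 = 52 = 2^2 · 13.
g is a primitive root iff g^(52/q) ≢ 1 (mod 106) for each prime q ∈ {2, 13}.
g = 2: gcd(2, 106) = 2 > 1, not a unit — skip.
g = 3: 3^26 ≡ 105; 3^4 ≡ 81 — none is 1, so 3 is a primitive root.
So 3 is the smallest generator of (Z/106Z)^×.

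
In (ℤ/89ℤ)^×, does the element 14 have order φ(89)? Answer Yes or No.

Yes

φ(89) = 89 − 1 = 88 = 2^3 · 11.
An element g generates (Z/89Z)^× iff g^(88/q) ≢ 1 (mod 89) for each prime q ∈ {2, 11}.
14^44 ≡ 88 (mod 89)  [q = 2: ≢ 1 ✓]
14^8 ≡ 45 (mod 89)  [q = 11: ≢ 1 ✓]
All checks pass, so 14 has order 88 and is a primitive root modulo 89.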